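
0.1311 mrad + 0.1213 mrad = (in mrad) 0.2524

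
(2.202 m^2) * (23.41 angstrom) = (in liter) 5.155e-06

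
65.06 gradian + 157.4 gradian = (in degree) 200.2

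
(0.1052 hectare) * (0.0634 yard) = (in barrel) 383.6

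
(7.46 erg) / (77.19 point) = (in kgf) 2.794e-06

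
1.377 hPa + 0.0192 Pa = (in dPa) 1377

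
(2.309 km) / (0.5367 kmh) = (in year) 0.0004911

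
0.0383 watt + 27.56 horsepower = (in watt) 2.055e+04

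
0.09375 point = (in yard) 3.617e-05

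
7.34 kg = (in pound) 16.18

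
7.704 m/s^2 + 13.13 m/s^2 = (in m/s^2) 20.83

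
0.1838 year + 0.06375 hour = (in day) 67.09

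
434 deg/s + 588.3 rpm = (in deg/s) 3964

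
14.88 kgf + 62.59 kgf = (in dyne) 7.597e+07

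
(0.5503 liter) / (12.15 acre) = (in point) 3.173e-05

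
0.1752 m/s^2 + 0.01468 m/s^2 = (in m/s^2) 0.1899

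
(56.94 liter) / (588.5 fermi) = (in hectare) 9.675e+06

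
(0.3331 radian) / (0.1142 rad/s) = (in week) 4.823e-06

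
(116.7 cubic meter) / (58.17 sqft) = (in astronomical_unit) 1.443e-10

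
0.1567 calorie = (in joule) 0.6556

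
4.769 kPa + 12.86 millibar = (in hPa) 60.55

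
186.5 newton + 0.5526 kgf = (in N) 191.9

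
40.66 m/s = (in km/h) 146.4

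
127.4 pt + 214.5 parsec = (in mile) 4.113e+15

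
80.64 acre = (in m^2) 3.263e+05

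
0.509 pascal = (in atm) 5.023e-06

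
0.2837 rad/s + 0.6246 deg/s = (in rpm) 2.813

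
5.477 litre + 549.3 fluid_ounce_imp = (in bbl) 0.1326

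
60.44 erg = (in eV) 3.772e+13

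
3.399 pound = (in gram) 1542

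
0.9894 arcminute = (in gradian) 0.01832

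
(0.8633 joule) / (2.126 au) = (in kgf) 2.768e-13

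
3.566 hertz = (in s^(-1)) 3.566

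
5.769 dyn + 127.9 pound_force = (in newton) 568.9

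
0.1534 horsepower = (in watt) 114.4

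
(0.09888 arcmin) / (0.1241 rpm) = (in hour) 6.148e-07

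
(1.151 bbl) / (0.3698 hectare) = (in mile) 3.075e-08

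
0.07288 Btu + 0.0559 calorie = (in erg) 7.713e+08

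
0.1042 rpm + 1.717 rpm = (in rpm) 1.821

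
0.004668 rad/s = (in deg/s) 0.2675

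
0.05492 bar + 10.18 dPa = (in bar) 0.05493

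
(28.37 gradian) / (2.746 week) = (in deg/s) 1.537e-05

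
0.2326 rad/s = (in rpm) 2.221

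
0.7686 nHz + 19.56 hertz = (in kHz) 0.01956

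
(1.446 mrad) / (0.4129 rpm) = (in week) 5.529e-08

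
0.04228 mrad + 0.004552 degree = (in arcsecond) 25.11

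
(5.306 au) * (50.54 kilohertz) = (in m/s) 4.012e+16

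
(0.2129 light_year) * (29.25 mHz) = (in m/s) 5.892e+13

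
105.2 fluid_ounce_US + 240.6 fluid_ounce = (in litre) 10.23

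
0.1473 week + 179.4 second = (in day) 1.033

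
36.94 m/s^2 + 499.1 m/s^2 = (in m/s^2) 536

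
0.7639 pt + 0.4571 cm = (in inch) 0.1906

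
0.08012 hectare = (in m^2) 801.2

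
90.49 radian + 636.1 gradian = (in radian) 100.5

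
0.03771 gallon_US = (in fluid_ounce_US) 4.827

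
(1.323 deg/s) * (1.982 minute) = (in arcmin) 9440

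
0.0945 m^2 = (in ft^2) 1.017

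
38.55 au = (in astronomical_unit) 38.55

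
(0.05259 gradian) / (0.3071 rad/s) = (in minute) 4.483e-05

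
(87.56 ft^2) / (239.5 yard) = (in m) 0.03714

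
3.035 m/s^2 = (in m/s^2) 3.035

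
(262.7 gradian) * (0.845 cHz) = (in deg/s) 1.998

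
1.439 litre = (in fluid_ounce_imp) 50.65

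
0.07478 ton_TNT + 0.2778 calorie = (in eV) 1.953e+27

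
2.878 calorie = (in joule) 12.04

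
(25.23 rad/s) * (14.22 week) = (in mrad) 2.17e+11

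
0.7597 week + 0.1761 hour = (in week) 0.7607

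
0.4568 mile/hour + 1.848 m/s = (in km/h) 7.388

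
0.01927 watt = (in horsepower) 2.584e-05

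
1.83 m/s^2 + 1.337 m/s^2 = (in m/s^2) 3.167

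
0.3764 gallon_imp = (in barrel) 0.01076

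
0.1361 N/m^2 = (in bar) 1.361e-06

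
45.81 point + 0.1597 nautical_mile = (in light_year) 3.126e-14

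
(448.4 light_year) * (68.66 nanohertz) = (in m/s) 2.913e+11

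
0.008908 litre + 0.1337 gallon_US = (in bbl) 0.003239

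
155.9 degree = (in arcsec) 5.612e+05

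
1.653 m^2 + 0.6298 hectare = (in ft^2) 6.781e+04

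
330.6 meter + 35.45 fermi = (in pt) 9.371e+05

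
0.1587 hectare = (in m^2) 1587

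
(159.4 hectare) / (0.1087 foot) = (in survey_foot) 1.578e+08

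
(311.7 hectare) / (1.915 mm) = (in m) 1.628e+09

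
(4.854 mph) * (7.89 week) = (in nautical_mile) 5591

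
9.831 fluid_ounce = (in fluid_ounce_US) 9.831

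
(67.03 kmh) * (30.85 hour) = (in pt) 5.862e+09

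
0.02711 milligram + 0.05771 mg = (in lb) 1.87e-07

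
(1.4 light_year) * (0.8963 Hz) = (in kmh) 4.274e+16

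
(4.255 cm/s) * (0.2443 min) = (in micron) 6.237e+05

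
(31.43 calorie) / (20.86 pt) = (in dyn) 1.787e+09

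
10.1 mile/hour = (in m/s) 4.515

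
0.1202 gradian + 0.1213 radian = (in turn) 0.01961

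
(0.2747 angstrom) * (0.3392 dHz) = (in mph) 2.084e-12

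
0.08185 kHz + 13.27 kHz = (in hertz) 1.335e+04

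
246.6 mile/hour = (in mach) 0.3238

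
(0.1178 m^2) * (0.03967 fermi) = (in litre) 4.673e-15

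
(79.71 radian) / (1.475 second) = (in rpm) 516.1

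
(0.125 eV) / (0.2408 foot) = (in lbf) 6.134e-20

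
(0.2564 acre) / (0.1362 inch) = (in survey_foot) 9.84e+05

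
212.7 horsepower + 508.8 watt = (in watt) 1.591e+05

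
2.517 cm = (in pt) 71.35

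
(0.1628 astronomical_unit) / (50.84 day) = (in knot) 1.078e+04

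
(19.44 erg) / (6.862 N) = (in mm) 0.0002833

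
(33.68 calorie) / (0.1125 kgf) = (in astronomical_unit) 8.538e-10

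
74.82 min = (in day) 0.05196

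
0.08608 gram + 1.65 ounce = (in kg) 0.04686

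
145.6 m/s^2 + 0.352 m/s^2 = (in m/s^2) 146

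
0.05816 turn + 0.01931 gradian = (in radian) 0.3657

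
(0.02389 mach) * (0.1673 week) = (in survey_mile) 511.4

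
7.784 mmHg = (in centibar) 1.038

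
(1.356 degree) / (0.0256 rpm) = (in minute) 0.1471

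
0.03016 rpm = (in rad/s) 0.003158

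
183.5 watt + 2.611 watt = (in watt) 186.1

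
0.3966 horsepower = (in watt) 295.7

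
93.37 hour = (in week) 0.5558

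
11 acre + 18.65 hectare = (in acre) 57.09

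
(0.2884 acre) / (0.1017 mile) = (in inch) 280.7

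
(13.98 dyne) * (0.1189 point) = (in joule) 5.864e-09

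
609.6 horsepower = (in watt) 4.546e+05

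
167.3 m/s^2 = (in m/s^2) 167.3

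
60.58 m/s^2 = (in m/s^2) 60.58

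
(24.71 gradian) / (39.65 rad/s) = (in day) 1.133e-07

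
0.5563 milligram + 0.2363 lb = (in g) 107.2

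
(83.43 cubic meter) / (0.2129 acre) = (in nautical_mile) 5.229e-05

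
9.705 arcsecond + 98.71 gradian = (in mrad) 1551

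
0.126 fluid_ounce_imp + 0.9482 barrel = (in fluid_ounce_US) 5098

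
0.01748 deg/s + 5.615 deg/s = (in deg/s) 5.632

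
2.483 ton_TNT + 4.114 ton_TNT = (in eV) 1.723e+29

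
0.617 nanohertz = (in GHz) 6.17e-19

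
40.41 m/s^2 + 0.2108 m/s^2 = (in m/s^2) 40.62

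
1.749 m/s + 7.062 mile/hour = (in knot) 9.536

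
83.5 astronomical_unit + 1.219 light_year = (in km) 1.155e+13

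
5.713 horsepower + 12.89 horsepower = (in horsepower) 18.6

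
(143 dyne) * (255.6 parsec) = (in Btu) 1.069e+13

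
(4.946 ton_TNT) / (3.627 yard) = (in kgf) 6.363e+08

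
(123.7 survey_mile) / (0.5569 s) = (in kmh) 1.287e+06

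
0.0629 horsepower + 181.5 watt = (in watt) 228.4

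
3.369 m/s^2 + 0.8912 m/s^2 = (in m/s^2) 4.26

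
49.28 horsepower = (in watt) 3.675e+04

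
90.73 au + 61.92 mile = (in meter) 1.357e+13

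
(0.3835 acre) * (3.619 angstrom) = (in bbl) 3.533e-06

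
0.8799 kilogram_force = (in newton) 8.629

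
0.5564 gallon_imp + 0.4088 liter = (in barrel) 0.01848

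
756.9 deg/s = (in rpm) 126.1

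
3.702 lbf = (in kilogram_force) 1.679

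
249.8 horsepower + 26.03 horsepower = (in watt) 2.057e+05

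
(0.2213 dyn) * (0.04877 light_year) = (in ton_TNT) 0.244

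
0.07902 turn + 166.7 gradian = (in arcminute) 1.071e+04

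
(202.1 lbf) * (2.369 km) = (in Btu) 2019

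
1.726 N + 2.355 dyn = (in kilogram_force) 0.176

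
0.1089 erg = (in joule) 1.089e-08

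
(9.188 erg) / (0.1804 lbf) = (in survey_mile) 7.115e-10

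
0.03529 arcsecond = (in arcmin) 0.0005882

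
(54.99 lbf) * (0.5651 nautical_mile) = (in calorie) 6.118e+04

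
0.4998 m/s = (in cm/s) 49.98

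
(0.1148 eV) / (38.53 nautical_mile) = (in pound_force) 5.795e-26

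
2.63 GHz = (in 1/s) 2.63e+09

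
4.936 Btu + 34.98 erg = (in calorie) 1245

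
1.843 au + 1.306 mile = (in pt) 7.815e+14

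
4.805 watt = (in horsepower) 0.006444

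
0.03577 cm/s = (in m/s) 0.0003577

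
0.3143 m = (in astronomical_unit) 2.101e-12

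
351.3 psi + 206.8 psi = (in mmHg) 2.886e+04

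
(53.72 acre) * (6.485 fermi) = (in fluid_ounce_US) 4.767e-05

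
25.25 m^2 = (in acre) 0.006239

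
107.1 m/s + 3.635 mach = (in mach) 3.95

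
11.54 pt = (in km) 4.071e-06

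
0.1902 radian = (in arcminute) 653.9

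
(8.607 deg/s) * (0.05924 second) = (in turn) 0.001416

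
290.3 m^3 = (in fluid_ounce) 9.816e+06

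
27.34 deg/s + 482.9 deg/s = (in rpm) 85.04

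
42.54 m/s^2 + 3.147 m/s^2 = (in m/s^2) 45.69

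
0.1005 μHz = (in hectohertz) 1.005e-09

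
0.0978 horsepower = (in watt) 72.93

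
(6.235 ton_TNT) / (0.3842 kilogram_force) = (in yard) 7.572e+09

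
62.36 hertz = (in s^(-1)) 62.36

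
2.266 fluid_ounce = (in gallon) 0.0177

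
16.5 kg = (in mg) 1.65e+07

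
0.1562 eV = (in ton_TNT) 5.981e-30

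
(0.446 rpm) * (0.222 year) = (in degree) 1.873e+07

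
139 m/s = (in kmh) 500.4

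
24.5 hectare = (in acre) 60.54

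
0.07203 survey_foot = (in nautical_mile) 1.185e-05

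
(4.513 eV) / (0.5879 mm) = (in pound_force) 2.765e-16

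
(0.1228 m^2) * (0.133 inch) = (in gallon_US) 0.1096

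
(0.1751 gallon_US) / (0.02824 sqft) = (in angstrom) 2.526e+09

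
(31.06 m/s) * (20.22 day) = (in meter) 5.426e+07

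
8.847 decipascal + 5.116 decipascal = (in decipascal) 13.96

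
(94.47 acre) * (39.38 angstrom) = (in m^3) 0.001506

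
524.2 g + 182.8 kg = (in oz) 6467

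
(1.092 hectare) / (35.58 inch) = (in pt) 3.425e+07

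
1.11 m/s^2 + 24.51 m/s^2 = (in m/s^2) 25.62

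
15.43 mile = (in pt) 7.039e+07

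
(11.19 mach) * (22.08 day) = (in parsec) 2.356e-07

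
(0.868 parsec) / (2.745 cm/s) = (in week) 1.613e+12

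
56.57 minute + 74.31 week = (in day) 520.2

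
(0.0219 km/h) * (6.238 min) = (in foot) 7.47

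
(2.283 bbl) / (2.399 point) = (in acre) 0.106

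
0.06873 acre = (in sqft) 2994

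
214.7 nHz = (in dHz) 2.147e-06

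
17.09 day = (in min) 2.461e+04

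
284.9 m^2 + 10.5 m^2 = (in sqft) 3180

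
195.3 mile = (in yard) 3.437e+05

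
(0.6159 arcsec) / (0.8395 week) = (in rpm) 5.616e-11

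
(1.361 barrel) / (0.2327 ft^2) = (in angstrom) 1.001e+11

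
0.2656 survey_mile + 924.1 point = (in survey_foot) 1403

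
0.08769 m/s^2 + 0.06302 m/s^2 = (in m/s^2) 0.1507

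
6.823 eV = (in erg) 1.093e-11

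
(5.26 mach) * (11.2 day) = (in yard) 1.895e+09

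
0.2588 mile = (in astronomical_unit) 2.784e-09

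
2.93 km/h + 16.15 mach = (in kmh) 1.98e+04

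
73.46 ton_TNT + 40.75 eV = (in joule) 3.074e+11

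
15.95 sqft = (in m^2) 1.482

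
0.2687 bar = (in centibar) 26.87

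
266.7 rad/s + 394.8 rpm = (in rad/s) 308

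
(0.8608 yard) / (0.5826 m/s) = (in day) 1.564e-05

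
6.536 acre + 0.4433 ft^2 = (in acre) 6.536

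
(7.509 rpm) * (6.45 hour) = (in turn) 2906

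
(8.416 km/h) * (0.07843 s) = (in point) 519.7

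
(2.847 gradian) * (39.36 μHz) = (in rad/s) 1.76e-06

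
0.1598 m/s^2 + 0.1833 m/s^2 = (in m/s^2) 0.3431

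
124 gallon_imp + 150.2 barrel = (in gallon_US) 6457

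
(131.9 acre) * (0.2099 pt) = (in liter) 3.953e+04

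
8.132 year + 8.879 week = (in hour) 7.273e+04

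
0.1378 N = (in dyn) 1.378e+04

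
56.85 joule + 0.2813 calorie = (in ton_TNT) 1.387e-08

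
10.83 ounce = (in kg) 0.307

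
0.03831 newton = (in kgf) 0.003907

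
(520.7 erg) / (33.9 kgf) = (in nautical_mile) 8.457e-11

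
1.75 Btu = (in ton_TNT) 4.413e-07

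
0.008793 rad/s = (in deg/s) 0.5038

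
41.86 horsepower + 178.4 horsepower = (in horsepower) 220.3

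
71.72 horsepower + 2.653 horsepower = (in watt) 5.546e+04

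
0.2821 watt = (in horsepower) 0.0003783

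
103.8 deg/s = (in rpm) 17.3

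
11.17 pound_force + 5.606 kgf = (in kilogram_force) 10.67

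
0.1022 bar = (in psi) 1.482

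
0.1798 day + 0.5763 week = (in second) 3.641e+05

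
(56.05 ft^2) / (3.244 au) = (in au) 7.173e-23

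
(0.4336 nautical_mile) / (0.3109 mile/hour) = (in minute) 96.3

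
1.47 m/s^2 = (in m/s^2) 1.47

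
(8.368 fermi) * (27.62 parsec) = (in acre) 1.762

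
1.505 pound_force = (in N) 6.695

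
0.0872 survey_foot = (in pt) 75.34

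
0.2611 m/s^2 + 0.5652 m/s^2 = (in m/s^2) 0.8263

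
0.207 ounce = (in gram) 5.868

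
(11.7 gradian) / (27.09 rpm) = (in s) 0.06478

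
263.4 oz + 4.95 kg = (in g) 1.242e+04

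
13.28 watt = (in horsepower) 0.01781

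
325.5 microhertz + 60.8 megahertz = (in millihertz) 6.08e+10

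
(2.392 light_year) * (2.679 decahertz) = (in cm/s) 6.063e+19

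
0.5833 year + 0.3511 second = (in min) 3.066e+05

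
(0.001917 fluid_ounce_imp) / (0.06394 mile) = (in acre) 1.308e-13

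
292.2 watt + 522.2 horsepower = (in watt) 3.897e+05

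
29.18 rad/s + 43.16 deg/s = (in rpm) 285.8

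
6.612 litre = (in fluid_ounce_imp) 232.7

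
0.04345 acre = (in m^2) 175.8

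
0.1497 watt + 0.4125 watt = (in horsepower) 0.0007539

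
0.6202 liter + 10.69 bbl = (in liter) 1700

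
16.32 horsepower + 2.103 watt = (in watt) 1.217e+04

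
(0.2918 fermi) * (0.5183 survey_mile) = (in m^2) 2.434e-13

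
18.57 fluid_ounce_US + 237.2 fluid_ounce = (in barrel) 0.04758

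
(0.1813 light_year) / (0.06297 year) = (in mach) 2.537e+06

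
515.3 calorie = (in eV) 1.346e+22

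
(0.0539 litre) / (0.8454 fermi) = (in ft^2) 6.863e+11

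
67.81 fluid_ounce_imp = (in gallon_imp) 0.4238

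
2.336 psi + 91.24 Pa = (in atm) 0.1599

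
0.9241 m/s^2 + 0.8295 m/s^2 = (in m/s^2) 1.754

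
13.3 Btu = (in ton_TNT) 3.354e-06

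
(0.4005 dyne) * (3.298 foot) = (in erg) 40.26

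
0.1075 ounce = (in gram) 3.048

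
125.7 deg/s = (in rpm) 20.95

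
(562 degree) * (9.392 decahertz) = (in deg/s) 5.278e+04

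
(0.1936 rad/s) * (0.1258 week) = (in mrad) 1.473e+07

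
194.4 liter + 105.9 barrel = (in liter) 1.703e+04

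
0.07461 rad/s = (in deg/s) 4.275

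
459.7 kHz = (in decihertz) 4.597e+06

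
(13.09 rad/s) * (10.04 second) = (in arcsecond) 2.711e+07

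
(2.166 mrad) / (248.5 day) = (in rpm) 9.634e-10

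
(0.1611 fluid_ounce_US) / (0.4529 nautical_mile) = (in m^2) 5.68e-09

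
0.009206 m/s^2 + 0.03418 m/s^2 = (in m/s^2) 0.04339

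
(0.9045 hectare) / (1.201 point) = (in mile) 1.327e+04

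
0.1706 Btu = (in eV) 1.123e+21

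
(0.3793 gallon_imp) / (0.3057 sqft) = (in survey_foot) 0.1992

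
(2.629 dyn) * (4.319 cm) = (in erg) 11.35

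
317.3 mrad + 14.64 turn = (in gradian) 5876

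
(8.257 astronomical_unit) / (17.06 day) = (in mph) 1.875e+06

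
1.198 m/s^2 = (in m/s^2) 1.198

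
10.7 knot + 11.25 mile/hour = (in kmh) 37.92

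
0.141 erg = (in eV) 8.801e+10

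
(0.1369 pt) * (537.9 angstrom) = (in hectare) 2.598e-16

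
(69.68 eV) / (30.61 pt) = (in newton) 1.034e-15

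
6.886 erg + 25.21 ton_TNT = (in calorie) 2.521e+10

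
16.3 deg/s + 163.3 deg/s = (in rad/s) 3.135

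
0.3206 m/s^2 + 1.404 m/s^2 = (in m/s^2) 1.725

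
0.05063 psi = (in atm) 0.003445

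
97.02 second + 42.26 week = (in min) 4.26e+05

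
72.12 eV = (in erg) 1.155e-10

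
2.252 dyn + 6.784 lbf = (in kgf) 3.077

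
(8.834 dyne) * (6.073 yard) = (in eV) 3.062e+15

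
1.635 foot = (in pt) 1413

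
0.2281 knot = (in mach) 0.0003446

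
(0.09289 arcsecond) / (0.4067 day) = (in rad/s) 1.282e-11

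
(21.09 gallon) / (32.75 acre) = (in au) 4.027e-18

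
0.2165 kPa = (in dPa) 2165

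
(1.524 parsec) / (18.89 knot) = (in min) 8.065e+13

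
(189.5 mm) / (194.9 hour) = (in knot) 5.25e-07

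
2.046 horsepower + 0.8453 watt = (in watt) 1527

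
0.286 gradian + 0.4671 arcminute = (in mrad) 4.628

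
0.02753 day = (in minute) 39.64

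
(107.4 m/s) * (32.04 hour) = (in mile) 7698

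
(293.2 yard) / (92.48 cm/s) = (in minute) 4.832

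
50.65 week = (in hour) 8509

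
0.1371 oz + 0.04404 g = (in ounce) 0.1387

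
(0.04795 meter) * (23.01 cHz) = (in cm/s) 1.103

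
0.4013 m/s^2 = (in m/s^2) 0.4013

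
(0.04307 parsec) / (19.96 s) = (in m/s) 6.658e+13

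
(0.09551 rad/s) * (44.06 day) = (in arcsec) 7.499e+10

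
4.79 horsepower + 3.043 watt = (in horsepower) 4.794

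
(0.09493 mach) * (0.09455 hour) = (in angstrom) 1.1e+14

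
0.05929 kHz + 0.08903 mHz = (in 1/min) 3557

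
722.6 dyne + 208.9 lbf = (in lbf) 208.9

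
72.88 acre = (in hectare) 29.49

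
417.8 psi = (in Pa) 2.881e+06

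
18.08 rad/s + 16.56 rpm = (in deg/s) 1135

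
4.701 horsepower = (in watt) 3506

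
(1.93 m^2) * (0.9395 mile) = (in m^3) 2918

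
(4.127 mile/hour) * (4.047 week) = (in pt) 1.28e+10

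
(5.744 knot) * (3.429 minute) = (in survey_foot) 1995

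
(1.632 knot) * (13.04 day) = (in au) 6.323e-06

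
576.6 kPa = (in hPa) 5766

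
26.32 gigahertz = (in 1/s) 2.632e+10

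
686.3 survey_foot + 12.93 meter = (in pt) 6.296e+05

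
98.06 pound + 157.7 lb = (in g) 1.16e+05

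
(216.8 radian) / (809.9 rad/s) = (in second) 0.2677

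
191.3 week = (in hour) 3.214e+04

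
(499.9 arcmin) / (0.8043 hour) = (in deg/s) 0.002877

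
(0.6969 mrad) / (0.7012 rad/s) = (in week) 1.643e-09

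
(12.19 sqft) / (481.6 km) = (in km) 2.352e-09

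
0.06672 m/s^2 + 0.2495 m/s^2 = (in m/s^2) 0.3162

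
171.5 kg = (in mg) 1.715e+08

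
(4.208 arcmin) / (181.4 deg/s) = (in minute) 6.444e-06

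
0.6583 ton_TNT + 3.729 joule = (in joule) 2.754e+09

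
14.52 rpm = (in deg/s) 87.12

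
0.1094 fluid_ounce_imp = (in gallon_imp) 0.0006838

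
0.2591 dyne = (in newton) 2.591e-06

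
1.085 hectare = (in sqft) 1.168e+05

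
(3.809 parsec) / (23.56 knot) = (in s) 9.697e+15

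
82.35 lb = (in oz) 1318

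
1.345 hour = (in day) 0.05604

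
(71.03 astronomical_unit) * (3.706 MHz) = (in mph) 8.809e+19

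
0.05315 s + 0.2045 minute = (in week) 2.038e-05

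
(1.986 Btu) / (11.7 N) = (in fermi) 1.791e+17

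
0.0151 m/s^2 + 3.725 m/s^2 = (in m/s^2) 3.74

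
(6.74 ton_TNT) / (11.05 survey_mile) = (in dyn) 1.586e+11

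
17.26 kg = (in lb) 38.05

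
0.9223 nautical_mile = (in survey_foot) 5604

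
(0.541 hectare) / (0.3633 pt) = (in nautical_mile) 2.279e+04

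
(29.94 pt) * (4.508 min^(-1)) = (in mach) 2.331e-06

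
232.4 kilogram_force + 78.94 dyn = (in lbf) 512.4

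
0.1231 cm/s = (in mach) 3.615e-06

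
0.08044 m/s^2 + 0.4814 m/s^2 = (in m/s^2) 0.5618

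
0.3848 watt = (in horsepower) 0.000516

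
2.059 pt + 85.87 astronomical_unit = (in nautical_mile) 6.936e+09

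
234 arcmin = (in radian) 0.06807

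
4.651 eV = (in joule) 7.452e-19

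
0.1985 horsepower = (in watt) 148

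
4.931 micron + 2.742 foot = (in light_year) 8.834e-17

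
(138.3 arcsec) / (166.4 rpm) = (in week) 6.362e-11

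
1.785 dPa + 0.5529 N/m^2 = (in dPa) 7.314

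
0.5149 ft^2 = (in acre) 1.182e-05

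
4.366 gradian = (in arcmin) 235.8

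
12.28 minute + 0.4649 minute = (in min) 12.74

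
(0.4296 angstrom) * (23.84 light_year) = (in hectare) 968.9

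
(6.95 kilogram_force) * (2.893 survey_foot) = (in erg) 6.01e+08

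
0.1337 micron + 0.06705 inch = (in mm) 1.703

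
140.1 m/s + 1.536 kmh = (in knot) 273.2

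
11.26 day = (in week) 1.609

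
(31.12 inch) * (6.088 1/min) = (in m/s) 0.0802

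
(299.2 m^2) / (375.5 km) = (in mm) 0.7968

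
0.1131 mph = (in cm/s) 5.056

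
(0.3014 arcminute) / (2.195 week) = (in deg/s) 3.784e-09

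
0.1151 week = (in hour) 19.34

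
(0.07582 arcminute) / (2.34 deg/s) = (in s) 0.00054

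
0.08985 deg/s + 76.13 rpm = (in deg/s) 456.9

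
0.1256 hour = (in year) 1.434e-05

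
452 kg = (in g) 4.52e+05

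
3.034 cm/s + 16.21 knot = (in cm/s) 836.9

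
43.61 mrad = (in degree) 2.499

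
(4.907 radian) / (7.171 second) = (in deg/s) 39.21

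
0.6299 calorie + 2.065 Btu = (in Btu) 2.067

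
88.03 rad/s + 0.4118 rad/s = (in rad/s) 88.44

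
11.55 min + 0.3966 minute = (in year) 2.273e-05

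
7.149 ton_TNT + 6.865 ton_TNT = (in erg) 5.863e+17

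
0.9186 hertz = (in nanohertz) 9.186e+08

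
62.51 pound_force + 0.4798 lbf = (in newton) 280.2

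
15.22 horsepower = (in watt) 1.135e+04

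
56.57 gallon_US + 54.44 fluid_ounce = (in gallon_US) 57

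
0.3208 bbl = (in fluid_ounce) 1725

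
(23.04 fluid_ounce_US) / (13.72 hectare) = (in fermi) 4.966e+06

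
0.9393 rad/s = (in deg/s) 53.82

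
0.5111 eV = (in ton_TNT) 1.957e-29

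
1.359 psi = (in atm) 0.09247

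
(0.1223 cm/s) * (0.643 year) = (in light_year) 2.621e-12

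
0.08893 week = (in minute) 896.4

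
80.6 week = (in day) 564.2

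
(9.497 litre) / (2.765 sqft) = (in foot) 0.1213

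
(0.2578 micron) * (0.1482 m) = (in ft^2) 4.112e-07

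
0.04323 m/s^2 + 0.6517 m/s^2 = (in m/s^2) 0.6949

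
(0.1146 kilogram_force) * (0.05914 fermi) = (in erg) 6.646e-10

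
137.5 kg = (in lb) 303.1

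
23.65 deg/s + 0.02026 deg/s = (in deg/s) 23.67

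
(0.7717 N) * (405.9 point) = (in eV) 6.897e+17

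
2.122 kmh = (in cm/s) 58.94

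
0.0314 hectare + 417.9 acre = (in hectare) 169.1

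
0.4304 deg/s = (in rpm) 0.07173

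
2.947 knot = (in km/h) 5.458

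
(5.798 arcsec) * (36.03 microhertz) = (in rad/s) 1.013e-09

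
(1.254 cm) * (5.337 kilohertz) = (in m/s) 66.93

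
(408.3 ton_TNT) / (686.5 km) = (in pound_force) 5.594e+05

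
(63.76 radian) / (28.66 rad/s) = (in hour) 0.000618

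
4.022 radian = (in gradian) 256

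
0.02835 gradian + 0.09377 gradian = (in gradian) 0.1221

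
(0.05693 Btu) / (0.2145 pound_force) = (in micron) 6.295e+07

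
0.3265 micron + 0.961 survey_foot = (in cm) 29.29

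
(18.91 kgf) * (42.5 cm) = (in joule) 78.81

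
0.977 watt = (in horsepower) 0.00131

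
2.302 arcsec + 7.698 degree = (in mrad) 134.4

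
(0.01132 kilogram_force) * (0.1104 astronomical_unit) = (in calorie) 4.382e+08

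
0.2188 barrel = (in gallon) 9.19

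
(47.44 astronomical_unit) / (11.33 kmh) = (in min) 3.758e+10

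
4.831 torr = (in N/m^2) 644.1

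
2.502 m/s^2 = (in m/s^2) 2.502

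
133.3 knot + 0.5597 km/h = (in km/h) 247.4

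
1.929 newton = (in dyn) 1.929e+05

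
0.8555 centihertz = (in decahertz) 0.0008555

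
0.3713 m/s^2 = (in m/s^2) 0.3713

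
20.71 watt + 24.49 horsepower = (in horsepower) 24.52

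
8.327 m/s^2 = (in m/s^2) 8.327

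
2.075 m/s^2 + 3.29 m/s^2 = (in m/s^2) 5.365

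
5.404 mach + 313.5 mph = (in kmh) 7129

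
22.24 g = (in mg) 2.224e+04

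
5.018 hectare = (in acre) 12.4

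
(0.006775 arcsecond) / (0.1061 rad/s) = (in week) 5.119e-13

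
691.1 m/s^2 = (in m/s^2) 691.1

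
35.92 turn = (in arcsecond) 4.655e+07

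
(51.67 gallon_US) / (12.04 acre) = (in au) 2.683e-17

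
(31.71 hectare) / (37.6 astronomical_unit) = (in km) 5.637e-11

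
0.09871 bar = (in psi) 1.432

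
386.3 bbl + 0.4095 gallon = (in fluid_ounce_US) 2.077e+06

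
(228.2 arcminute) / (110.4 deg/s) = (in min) 0.0005742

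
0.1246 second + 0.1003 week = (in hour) 16.85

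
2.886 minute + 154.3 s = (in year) 1.038e-05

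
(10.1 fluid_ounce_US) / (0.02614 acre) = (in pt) 0.008004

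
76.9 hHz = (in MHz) 0.00769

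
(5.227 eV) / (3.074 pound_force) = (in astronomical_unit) 4.094e-31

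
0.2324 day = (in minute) 334.7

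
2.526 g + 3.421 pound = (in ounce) 54.83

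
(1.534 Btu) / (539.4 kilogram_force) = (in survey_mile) 0.0001901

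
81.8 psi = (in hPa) 5640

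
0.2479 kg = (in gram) 247.9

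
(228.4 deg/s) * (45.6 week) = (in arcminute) 3.779e+11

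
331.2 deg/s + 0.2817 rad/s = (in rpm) 57.89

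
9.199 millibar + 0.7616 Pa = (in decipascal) 9207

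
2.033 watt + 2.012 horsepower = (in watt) 1502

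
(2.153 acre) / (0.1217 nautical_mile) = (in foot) 126.8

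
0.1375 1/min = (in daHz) 0.0002292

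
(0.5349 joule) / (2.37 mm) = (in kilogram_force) 23.01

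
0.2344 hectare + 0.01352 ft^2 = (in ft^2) 2.523e+04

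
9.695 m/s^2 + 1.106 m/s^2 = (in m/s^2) 10.8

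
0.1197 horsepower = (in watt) 89.26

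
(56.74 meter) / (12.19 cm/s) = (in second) 465.5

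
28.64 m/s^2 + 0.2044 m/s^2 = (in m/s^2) 28.84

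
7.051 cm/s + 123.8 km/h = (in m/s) 34.46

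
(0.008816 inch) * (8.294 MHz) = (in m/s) 1857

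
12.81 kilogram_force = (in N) 125.6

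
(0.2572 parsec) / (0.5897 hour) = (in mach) 1.098e+10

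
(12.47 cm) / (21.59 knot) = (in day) 1.299e-07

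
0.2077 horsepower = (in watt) 154.9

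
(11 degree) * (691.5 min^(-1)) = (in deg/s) 126.8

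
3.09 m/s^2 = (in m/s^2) 3.09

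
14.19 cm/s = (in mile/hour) 0.3174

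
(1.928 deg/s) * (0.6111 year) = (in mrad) 6.485e+08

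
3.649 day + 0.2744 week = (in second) 4.812e+05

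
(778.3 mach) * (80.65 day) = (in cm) 1.847e+14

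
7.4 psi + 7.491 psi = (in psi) 14.89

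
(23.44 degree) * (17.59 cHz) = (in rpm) 0.6872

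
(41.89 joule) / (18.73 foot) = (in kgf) 0.7482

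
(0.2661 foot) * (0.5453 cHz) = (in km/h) 0.001592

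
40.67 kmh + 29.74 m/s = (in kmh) 147.7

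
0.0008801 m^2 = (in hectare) 8.801e-08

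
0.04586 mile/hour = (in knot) 0.03985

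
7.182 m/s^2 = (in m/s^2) 7.182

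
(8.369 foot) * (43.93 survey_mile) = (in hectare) 18.03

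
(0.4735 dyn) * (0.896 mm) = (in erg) 0.04243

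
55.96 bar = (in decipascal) 5.596e+07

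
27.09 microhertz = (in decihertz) 0.0002709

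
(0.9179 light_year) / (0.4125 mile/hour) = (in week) 7.786e+10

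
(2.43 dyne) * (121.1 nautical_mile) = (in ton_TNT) 1.303e-09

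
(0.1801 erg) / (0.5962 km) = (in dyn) 3.021e-06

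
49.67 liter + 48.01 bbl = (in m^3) 7.683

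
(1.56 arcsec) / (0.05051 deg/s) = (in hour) 2.383e-06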